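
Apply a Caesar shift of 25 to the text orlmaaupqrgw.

nqklzztopqfv

o(14): 14+25=39≡13 → n
r(17): 17+25=42≡16 → q
l(11): 11+25=36≡10 → k
m(12): 12+25=37≡11 → l
a(0): 0+25=25 → z
a(0): 0+25=25 → z
u(20): 20+25=45≡19 → t
p(15): 15+25=40≡14 → o
q(16): 16+25=41≡15 → p
r(17): 17+25=42≡16 → q
g(6): 6+25=31≡5 → f
w(22): 22+25=47≡21 → v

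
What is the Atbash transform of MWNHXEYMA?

M(12) → N(13)
W(22) → D(3)
N(13) → M(12)
H(7) → S(18)
X(23) → C(2)
E(4) → V(21)
Y(24) → B(1)
M(12) → N(13)
A(0) → Z(25)

NDMSCVBNZ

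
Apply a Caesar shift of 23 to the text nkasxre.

n(13): 13+23=36≡10 → k
k(10): 10+23=33≡7 → h
a(0): 0+23=23 → x
s(18): 18+23=41≡15 → p
x(23): 23+23=46≡20 → u
r(17): 17+23=40≡14 → o
e(4): 4+23=27≡1 → b

khxpuob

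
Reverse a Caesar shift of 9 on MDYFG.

M(12): 12−9=3 → D
D(3): 3−9=-6≡20 → U
Y(24): 24−9=15 → P
F(5): 5−9=-4≡22 → W
G(6): 6−9=-3≡23 → X

DUPWX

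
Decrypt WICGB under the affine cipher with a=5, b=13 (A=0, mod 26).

The inverse of 5 mod 26 is 21, since 5·21=105≡1. Apply D(y)=21·(y−13) mod 26:
W(22): 21·(22−13)=189≡7 → H
I(8): 21·(8−13)=-105≡25 → Z
C(2): 21·(2−13)=-231≡3 → D
G(6): 21·(6−13)=-147≡9 → J
B(1): 21·(1−13)=-252≡8 → I

HZDJI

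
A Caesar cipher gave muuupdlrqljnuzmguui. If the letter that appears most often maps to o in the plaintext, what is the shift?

The most frequent ciphertext letter is u (appears 6 times).
u is position 20; o is position 14.
Shift = 6.

6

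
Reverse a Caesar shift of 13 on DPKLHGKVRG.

QCXYUTXIET

D(3): 3−13=-10≡16 → Q
P(15): 15−13=2 → C
K(10): 10−13=-3≡23 → X
L(11): 11−13=-2≡24 → Y
H(7): 7−13=-6≡20 → U
G(6): 6−13=-7≡19 → T
K(10): 10−13=-3≡23 → X
V(21): 21−13=8 → I
R(17): 17−13=4 → E
G(6): 6−13=-7≡19 → T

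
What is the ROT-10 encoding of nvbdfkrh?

xflnpubr

n(13): 13+10=23 → x
v(21): 21+10=31≡5 → f
b(1): 1+10=11 → l
d(3): 3+10=13 → n
f(5): 5+10=15 → p
k(10): 10+10=20 → u
r(17): 17+10=27≡1 → b
h(7): 7+10=17 → r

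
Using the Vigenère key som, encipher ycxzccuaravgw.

Repeat the key across the message: somsomsomsoms
y(24)+s(18): 42≡16 → q
c(2)+o(14): 16 → q
x(23)+m(12): 35≡9 → j
z(25)+s(18): 43≡17 → r
c(2)+o(14): 16 → q
c(2)+m(12): 14 → o
u(20)+s(18): 38≡12 → m
a(0)+o(14): 14 → o
r(17)+m(12): 29≡3 → d
a(0)+s(18): 18 → s
v(21)+o(14): 35≡9 → j
g(6)+m(12): 18 → s
w(22)+s(18): 40≡14 → o

qqjrqomodsjso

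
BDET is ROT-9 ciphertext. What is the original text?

SUVK

B(1): 1−9=-8≡18 → S
D(3): 3−9=-6≡20 → U
E(4): 4−9=-5≡21 → V
T(19): 19−9=10 → K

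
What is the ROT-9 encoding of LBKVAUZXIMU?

UKTEJDIGRVD

L(11): 11+9=20 → U
B(1): 1+9=10 → K
K(10): 10+9=19 → T
V(21): 21+9=30≡4 → E
A(0): 0+9=9 → J
U(20): 20+9=29≡3 → D
Z(25): 25+9=34≡8 → I
X(23): 23+9=32≡6 → G
I(8): 8+9=17 → R
M(12): 12+9=21 → V
U(20): 20+9=29≡3 → D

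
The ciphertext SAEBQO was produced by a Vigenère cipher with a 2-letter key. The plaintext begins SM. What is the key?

AO

Subtract each crib letter from the matching ciphertext letter (mod 26):
S(18)−S(18)=0 → A
A(0)−M(12)=-12≡14 → O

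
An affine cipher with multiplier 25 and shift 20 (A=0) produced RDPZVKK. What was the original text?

The inverse of 25 mod 26 is 25, since 25·25=625≡1. Apply D(y)=25·(y−20) mod 26:
R(17): 25·(17−20)=-75≡3 → D
D(3): 25·(3−20)=-425≡17 → R
P(15): 25·(15−20)=-125≡5 → F
Z(25): 25·(25−20)=125≡21 → V
V(21): 25·(21−20)=25 → Z
K(10): 25·(10−20)=-250≡10 → K
K(10): 25·(10−20)=-250≡10 → K

DRFVZKK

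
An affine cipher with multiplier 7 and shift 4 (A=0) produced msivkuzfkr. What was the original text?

The inverse of 7 mod 26 is 15, since 7·15=105≡1. Apply D(y)=15·(y−4) mod 26:
m(12): 15·(12−4)=120≡16 → q
s(18): 15·(18−4)=210≡2 → c
i(8): 15·(8−4)=60≡8 → i
v(21): 15·(21−4)=255≡21 → v
k(10): 15·(10−4)=90≡12 → m
u(20): 15·(20−4)=240≡6 → g
z(25): 15·(25−4)=315≡3 → d
f(5): 15·(5−4)=15 → p
k(10): 15·(10−4)=90≡12 → m
r(17): 15·(17−4)=195≡13 → n

qcivmgdpmn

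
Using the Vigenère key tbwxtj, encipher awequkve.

txanntof

Repeat the key across the message: tbwxtjtb
a(0)+t(19): 19 → t
w(22)+b(1): 23 → x
e(4)+w(22): 26≡0 → a
q(16)+x(23): 39≡13 → n
u(20)+t(19): 39≡13 → n
k(10)+j(9): 19 → t
v(21)+t(19): 40≡14 → o
e(4)+b(1): 5 → f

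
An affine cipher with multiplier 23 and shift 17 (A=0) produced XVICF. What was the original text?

The inverse of 23 mod 26 is 17, since 23·17=391≡1. Apply D(y)=17·(y−17) mod 26:
X(23): 17·(23−17)=102≡24 → Y
V(21): 17·(21−17)=68≡16 → Q
I(8): 17·(8−17)=-153≡3 → D
C(2): 17·(2−17)=-255≡5 → F
F(5): 17·(5−17)=-204≡4 → E

YQDFE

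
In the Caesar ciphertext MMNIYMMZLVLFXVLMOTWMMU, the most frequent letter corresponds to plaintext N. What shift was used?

25

The most frequent ciphertext letter is M (appears 7 times).
M is position 12; N is position 13.
Shift = -1≡25.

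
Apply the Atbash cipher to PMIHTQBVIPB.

P(15) → K(10)
M(12) → N(13)
I(8) → R(17)
H(7) → S(18)
T(19) → G(6)
Q(16) → J(9)
B(1) → Y(24)
V(21) → E(4)
I(8) → R(17)
P(15) → K(10)
B(1) → Y(24)

KNRSGJYERKY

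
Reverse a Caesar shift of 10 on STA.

IJQ

S(18): 18−10=8 → I
T(19): 19−10=9 → J
A(0): 0−10=-10≡16 → Q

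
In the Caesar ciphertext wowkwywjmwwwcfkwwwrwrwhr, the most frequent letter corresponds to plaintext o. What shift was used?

The most frequent ciphertext letter is w (appears 12 times).
w is position 22; o is position 14.
Shift = 8.

8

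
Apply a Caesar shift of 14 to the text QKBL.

Q(16): 16+14=30≡4 → E
K(10): 10+14=24 → Y
B(1): 1+14=15 → P
L(11): 11+14=25 → Z

EYPZ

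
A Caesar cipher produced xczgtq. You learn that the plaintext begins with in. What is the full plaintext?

inkreb

From the crib: x(23)−i(8)=15, so the shift is 15.
Subtract 15 from each ciphertext letter:
x(23): 23−15=8 → i
c(2): 2−15=-13≡13 → n
z(25): 25−15=10 → k
g(6): 6−15=-9≡17 → r
t(19): 19−15=4 → e
q(16): 16−15=1 → b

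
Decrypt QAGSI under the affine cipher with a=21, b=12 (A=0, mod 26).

The inverse of 21 mod 26 is 5, since 21·5=105≡1. Apply D(y)=5·(y−12) mod 26:
Q(16): 5·(16−12)=20 → U
A(0): 5·(0−12)=-60≡18 → S
G(6): 5·(6−12)=-30≡22 → W
S(18): 5·(18−12)=30≡4 → E
I(8): 5·(8−12)=-20≡6 → G

USWEG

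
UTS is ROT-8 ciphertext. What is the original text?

U(20): 20−8=12 → M
T(19): 19−8=11 → L
S(18): 18−8=10 → K

MLK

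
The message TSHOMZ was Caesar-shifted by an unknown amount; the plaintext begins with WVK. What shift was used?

From the crib: T(19)−W(22)=-3≡23, so the shift is 23.

23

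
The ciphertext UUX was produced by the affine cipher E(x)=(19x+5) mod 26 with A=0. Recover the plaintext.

The inverse of 19 mod 26 is 11, since 19·11=209≡1. Apply D(y)=11·(y−5) mod 26:
U(20): 11·(20−5)=165≡9 → J
U(20): 11·(20−5)=165≡9 → J
X(23): 11·(23−5)=198≡16 → Q

JJQ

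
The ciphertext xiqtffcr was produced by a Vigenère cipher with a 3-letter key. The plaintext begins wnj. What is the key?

Subtract each crib letter from the matching ciphertext letter (mod 26):
x(23)−w(22)=1 → b
i(8)−n(13)=-5≡21 → v
q(16)−j(9)=7 → h

bvh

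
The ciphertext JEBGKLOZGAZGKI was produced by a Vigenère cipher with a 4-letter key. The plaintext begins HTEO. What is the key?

CLXS

Subtract each crib letter from the matching ciphertext letter (mod 26):
J(9)−H(7)=2 → C
E(4)−T(19)=-15≡11 → L
B(1)−E(4)=-3≡23 → X
G(6)−O(14)=-8≡18 → S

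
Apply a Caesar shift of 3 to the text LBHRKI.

OEKUNL

L(11): 11+3=14 → O
B(1): 1+3=4 → E
H(7): 7+3=10 → K
R(17): 17+3=20 → U
K(10): 10+3=13 → N
I(8): 8+3=11 → L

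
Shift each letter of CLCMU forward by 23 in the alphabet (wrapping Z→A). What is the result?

C(2): 2+23=25 → Z
L(11): 11+23=34≡8 → I
C(2): 2+23=25 → Z
M(12): 12+23=35≡9 → J
U(20): 20+23=43≡17 → R

ZIZJR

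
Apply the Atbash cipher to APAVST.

A(0) → Z(25)
P(15) → K(10)
A(0) → Z(25)
V(21) → E(4)
S(18) → H(7)
T(19) → G(6)

ZKZEHG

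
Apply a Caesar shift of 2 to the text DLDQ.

D(3): 3+2=5 → F
L(11): 11+2=13 → N
D(3): 3+2=5 → F
Q(16): 16+2=18 → S

FNFS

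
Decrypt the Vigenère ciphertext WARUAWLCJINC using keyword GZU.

Repeat the key across the ciphertext: GZUGZUGZUGZU
W(22)−G(6): 16 → Q
A(0)−Z(25): -25≡1 → B
R(17)−U(20): -3≡23 → X
U(20)−G(6): 14 → O
A(0)−Z(25): -25≡1 → B
W(22)−U(20): 2 → C
L(11)−G(6): 5 → F
C(2)−Z(25): -23≡3 → D
J(9)−U(20): -11≡15 → P
I(8)−G(6): 2 → C
N(13)−Z(25): -12≡14 → O
C(2)−U(20): -18≡8 → I

QBXOBCFDPCOI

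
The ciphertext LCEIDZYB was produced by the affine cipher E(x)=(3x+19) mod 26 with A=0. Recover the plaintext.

The inverse of 3 mod 26 is 9, since 3·9=27≡1. Apply D(y)=9·(y−19) mod 26:
L(11): 9·(11−19)=-72≡6 → G
C(2): 9·(2−19)=-153≡3 → D
E(4): 9·(4−19)=-135≡21 → V
I(8): 9·(8−19)=-99≡5 → F
D(3): 9·(3−19)=-144≡12 → M
Z(25): 9·(25−19)=54≡2 → C
Y(24): 9·(24−19)=45≡19 → T
B(1): 9·(1−19)=-162≡20 → U

GDVFMCTU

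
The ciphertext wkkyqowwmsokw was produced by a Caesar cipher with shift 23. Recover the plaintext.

w(22): 22−23=-1≡25 → z
k(10): 10−23=-13≡13 → n
k(10): 10−23=-13≡13 → n
y(24): 24−23=1 → b
q(16): 16−23=-7≡19 → t
o(14): 14−23=-9≡17 → r
w(22): 22−23=-1≡25 → z
w(22): 22−23=-1≡25 → z
m(12): 12−23=-11≡15 → p
s(18): 18−23=-5≡21 → v
o(14): 14−23=-9≡17 → r
k(10): 10−23=-13≡13 → n
w(22): 22−23=-1≡25 → z

znnbtrzzpvrnz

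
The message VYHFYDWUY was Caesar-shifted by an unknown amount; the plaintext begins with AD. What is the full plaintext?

From the crib: V(21)−A(0)=21, so the shift is 21.
Subtract 21 from each ciphertext letter:
V(21): 21−21=0 → A
Y(24): 24−21=3 → D
H(7): 7−21=-14≡12 → M
F(5): 5−21=-16≡10 → K
Y(24): 24−21=3 → D
D(3): 3−21=-18≡8 → I
W(22): 22−21=1 → B
U(20): 20−21=-1≡25 → Z
Y(24): 24−21=3 → D

ADMKDIBZD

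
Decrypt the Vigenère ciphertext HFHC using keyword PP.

Repeat the key across the ciphertext: PPPP
H(7)−P(15): -8≡18 → S
F(5)−P(15): -10≡16 → Q
H(7)−P(15): -8≡18 → S
C(2)−P(15): -13≡13 → N

SQSN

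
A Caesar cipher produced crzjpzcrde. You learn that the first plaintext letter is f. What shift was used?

23

From the crib: c(2)−f(5)=-3≡23, so the shift is 23.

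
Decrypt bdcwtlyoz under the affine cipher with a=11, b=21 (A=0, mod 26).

kwdtosfxy

The inverse of 11 mod 26 is 19, since 11·19=209≡1. Apply D(y)=19·(y−21) mod 26:
b(1): 19·(1−21)=-380≡10 → k
d(3): 19·(3−21)=-342≡22 → w
c(2): 19·(2−21)=-361≡3 → d
w(22): 19·(22−21)=19 → t
t(19): 19·(19−21)=-38≡14 → o
l(11): 19·(11−21)=-190≡18 → s
y(24): 19·(24−21)=57≡5 → f
o(14): 19·(14−21)=-133≡23 → x
z(25): 19·(25−21)=76≡24 → y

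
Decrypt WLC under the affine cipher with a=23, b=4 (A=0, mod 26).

The inverse of 23 mod 26 is 17, since 23·17=391≡1. Apply D(y)=17·(y−4) mod 26:
W(22): 17·(22−4)=306≡20 → U
L(11): 17·(11−4)=119≡15 → P
C(2): 17·(2−4)=-34≡18 → S

UPS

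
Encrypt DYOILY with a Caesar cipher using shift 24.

BWMGJW

D(3): 3+24=27≡1 → B
Y(24): 24+24=48≡22 → W
O(14): 14+24=38≡12 → M
I(8): 8+24=32≡6 → G
L(11): 11+24=35≡9 → J
Y(24): 24+24=48≡22 → W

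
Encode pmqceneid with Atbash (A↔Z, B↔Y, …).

p(15) → k(10)
m(12) → n(13)
q(16) → j(9)
c(2) → x(23)
e(4) → v(21)
n(13) → m(12)
e(4) → v(21)
i(8) → r(17)
d(3) → w(22)

knjxvmvrw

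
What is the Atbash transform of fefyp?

uvubk

f(5) → u(20)
e(4) → v(21)
f(5) → u(20)
y(24) → b(1)
p(15) → k(10)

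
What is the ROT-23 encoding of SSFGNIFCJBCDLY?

S(18): 18+23=41≡15 → P
S(18): 18+23=41≡15 → P
F(5): 5+23=28≡2 → C
G(6): 6+23=29≡3 → D
N(13): 13+23=36≡10 → K
I(8): 8+23=31≡5 → F
F(5): 5+23=28≡2 → C
C(2): 2+23=25 → Z
J(9): 9+23=32≡6 → G
B(1): 1+23=24 → Y
C(2): 2+23=25 → Z
D(3): 3+23=26≡0 → A
L(11): 11+23=34≡8 → I
Y(24): 24+23=47≡21 → V

PPCDKFCZGYZAIV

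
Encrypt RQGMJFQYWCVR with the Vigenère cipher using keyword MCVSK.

DSBETRSTOMHT

Repeat the key across the message: MCVSKMCVSKMC
R(17)+M(12): 29≡3 → D
Q(16)+C(2): 18 → S
G(6)+V(21): 27≡1 → B
M(12)+S(18): 30≡4 → E
J(9)+K(10): 19 → T
F(5)+M(12): 17 → R
Q(16)+C(2): 18 → S
Y(24)+V(21): 45≡19 → T
W(22)+S(18): 40≡14 → O
C(2)+K(10): 12 → M
V(21)+M(12): 33≡7 → H
R(17)+C(2): 19 → T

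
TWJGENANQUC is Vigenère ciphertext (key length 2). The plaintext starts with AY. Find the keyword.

TY

Subtract each crib letter from the matching ciphertext letter (mod 26):
T(19)−A(0)=19 → T
W(22)−Y(24)=-2≡24 → Y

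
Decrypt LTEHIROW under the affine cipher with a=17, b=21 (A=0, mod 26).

The inverse of 17 mod 26 is 23, since 17·23=391≡1. Apply D(y)=23·(y−21) mod 26:
L(11): 23·(11−21)=-230≡4 → E
T(19): 23·(19−21)=-46≡6 → G
E(4): 23·(4−21)=-391≡25 → Z
H(7): 23·(7−21)=-322≡16 → Q
I(8): 23·(8−21)=-299≡13 → N
R(17): 23·(17−21)=-92≡12 → M
O(14): 23·(14−21)=-161≡21 → V
W(22): 23·(22−21)=23 → X

EGZQNMVX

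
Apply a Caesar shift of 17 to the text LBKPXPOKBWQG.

L(11): 11+17=28≡2 → C
B(1): 1+17=18 → S
K(10): 10+17=27≡1 → B
P(15): 15+17=32≡6 → G
X(23): 23+17=40≡14 → O
P(15): 15+17=32≡6 → G
O(14): 14+17=31≡5 → F
K(10): 10+17=27≡1 → B
B(1): 1+17=18 → S
W(22): 22+17=39≡13 → N
Q(16): 16+17=33≡7 → H
G(6): 6+17=23 → X

CSBGOGFBSNHX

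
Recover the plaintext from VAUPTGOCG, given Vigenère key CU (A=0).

TGSVRMMIE

Repeat the key across the ciphertext: CUCUCUCUC
V(21)−C(2): 19 → T
A(0)−U(20): -20≡6 → G
U(20)−C(2): 18 → S
P(15)−U(20): -5≡21 → V
T(19)−C(2): 17 → R
G(6)−U(20): -14≡12 → M
O(14)−C(2): 12 → M
C(2)−U(20): -18≡8 → I
G(6)−C(2): 4 → E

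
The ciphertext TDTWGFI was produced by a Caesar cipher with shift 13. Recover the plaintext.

T(19): 19−13=6 → G
D(3): 3−13=-10≡16 → Q
T(19): 19−13=6 → G
W(22): 22−13=9 → J
G(6): 6−13=-7≡19 → T
F(5): 5−13=-8≡18 → S
I(8): 8−13=-5≡21 → V

GQGJTSV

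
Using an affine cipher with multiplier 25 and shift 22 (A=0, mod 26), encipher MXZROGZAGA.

KZXFIQXWQW

M(12): 25·12+22=322≡10 → K
X(23): 25·23+22=597≡25 → Z
Z(25): 25·25+22=647≡23 → X
R(17): 25·17+22=447≡5 → F
O(14): 25·14+22=372≡8 → I
G(6): 25·6+22=172≡16 → Q
Z(25): 25·25+22=647≡23 → X
A(0): 25·0+22=22 → W
G(6): 25·6+22=172≡16 → Q
A(0): 25·0+22=22 → W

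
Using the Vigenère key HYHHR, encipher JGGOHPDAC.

QENVYWBHJ

Repeat the key across the message: HYHHRHYHH
J(9)+H(7): 16 → Q
G(6)+Y(24): 30≡4 → E
G(6)+H(7): 13 → N
O(14)+H(7): 21 → V
H(7)+R(17): 24 → Y
P(15)+H(7): 22 → W
D(3)+Y(24): 27≡1 → B
A(0)+H(7): 7 → H
C(2)+H(7): 9 → J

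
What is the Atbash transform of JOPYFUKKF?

J(9) → Q(16)
O(14) → L(11)
P(15) → K(10)
Y(24) → B(1)
F(5) → U(20)
U(20) → F(5)
K(10) → P(15)
K(10) → P(15)
F(5) → U(20)

QLKBUFPPU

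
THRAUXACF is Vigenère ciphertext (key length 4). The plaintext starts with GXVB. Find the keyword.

Subtract each crib letter from the matching ciphertext letter (mod 26):
T(19)−G(6)=13 → N
H(7)−X(23)=-16≡10 → K
R(17)−V(21)=-4≡22 → W
A(0)−B(1)=-1≡25 → Z

NKWZ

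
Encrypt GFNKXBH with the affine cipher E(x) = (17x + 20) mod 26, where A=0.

G(6): 17·6+20=122≡18 → S
F(5): 17·5+20=105≡1 → B
N(13): 17·13+20=241≡7 → H
K(10): 17·10+20=190≡8 → I
X(23): 17·23+20=411≡21 → V
B(1): 17·1+20=37≡11 → L
H(7): 17·7+20=139≡9 → J

SBHIVLJ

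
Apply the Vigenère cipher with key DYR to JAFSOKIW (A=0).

Repeat the key across the message: DYRDYRDY
J(9)+D(3): 12 → M
A(0)+Y(24): 24 → Y
F(5)+R(17): 22 → W
S(18)+D(3): 21 → V
O(14)+Y(24): 38≡12 → M
K(10)+R(17): 27≡1 → B
I(8)+D(3): 11 → L
W(22)+Y(24): 46≡20 → U

MYWVMBLU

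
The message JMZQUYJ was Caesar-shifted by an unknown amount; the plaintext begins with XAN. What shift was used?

12

From the crib: J(9)−X(23)=-14≡12, so the shift is 12.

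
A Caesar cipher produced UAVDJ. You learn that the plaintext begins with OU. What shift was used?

6

From the crib: U(20)−O(14)=6, so the shift is 6.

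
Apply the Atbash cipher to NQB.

MJY

N(13) → M(12)
Q(16) → J(9)
B(1) → Y(24)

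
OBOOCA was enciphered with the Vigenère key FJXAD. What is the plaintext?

Repeat the key across the ciphertext: FJXADF
O(14)−F(5): 9 → J
B(1)−J(9): -8≡18 → S
O(14)−X(23): -9≡17 → R
O(14)−A(0): 14 → O
C(2)−D(3): -1≡25 → Z
A(0)−F(5): -5≡21 → V

JSROZV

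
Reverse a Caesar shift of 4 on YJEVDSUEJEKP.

Y(24): 24−4=20 → U
J(9): 9−4=5 → F
E(4): 4−4=0 → A
V(21): 21−4=17 → R
D(3): 3−4=-1≡25 → Z
S(18): 18−4=14 → O
U(20): 20−4=16 → Q
E(4): 4−4=0 → A
J(9): 9−4=5 → F
E(4): 4−4=0 → A
K(10): 10−4=6 → G
P(15): 15−4=11 → L

UFARZOQAFAGL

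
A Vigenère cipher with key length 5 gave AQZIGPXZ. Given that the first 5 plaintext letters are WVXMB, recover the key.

Subtract each crib letter from the matching ciphertext letter (mod 26):
A(0)−W(22)=-22≡4 → E
Q(16)−V(21)=-5≡21 → V
Z(25)−X(23)=2 → C
I(8)−M(12)=-4≡22 → W
G(6)−B(1)=5 → F

EVCWF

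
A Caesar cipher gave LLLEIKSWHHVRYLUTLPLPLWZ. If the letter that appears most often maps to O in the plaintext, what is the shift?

23

The most frequent ciphertext letter is L (appears 7 times).
L is position 11; O is position 14.
Shift = -3≡23.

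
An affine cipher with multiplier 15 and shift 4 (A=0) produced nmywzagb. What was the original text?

The inverse of 15 mod 26 is 7, since 15·7=105≡1. Apply D(y)=7·(y−4) mod 26:
n(13): 7·(13−4)=63≡11 → l
m(12): 7·(12−4)=56≡4 → e
y(24): 7·(24−4)=140≡10 → k
w(22): 7·(22−4)=126≡22 → w
z(25): 7·(25−4)=147≡17 → r
a(0): 7·(0−4)=-28≡24 → y
g(6): 7·(6−4)=14 → o
b(1): 7·(1−4)=-21≡5 → f

lekwryof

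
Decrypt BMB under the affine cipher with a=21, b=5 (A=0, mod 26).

The inverse of 21 mod 26 is 5, since 21·5=105≡1. Apply D(y)=5·(y−5) mod 26:
B(1): 5·(1−5)=-20≡6 → G
M(12): 5·(12−5)=35≡9 → J
B(1): 5·(1−5)=-20≡6 → G

GJG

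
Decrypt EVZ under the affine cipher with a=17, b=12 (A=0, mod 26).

YZN

The inverse of 17 mod 26 is 23, since 17·23=391≡1. Apply D(y)=23·(y−12) mod 26:
E(4): 23·(4−12)=-184≡24 → Y
V(21): 23·(21−12)=207≡25 → Z
Z(25): 23·(25−12)=299≡13 → N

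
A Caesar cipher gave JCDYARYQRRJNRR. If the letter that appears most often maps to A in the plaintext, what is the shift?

17

The most frequent ciphertext letter is R (appears 5 times).
R is position 17; A is position 0.
Shift = 17.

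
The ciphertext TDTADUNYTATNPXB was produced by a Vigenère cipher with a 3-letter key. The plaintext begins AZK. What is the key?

TEJ

Subtract each crib letter from the matching ciphertext letter (mod 26):
T(19)−A(0)=19 → T
D(3)−Z(25)=-22≡4 → E
T(19)−K(10)=9 → J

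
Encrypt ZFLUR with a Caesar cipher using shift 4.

DJPYV

Z(25): 25+4=29≡3 → D
F(5): 5+4=9 → J
L(11): 11+4=15 → P
U(20): 20+4=24 → Y
R(17): 17+4=21 → V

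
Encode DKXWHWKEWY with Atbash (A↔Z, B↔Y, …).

WPCDSDPVDB

D(3) → W(22)
K(10) → P(15)
X(23) → C(2)
W(22) → D(3)
H(7) → S(18)
W(22) → D(3)
K(10) → P(15)
E(4) → V(21)
W(22) → D(3)
Y(24) → B(1)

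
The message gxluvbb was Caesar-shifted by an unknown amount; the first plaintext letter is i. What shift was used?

24

From the crib: g(6)−i(8)=-2≡24, so the shift is 24.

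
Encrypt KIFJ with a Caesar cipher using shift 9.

TROS

K(10): 10+9=19 → T
I(8): 8+9=17 → R
F(5): 5+9=14 → O
J(9): 9+9=18 → S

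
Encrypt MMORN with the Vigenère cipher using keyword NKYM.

ZWMDA

Repeat the key across the message: NKYMN
M(12)+N(13): 25 → Z
M(12)+K(10): 22 → W
O(14)+Y(24): 38≡12 → M
R(17)+M(12): 29≡3 → D
N(13)+N(13): 26≡0 → A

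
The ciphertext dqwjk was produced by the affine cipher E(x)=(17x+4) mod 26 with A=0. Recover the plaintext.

The inverse of 17 mod 26 is 23, since 17·23=391≡1. Apply D(y)=23·(y−4) mod 26:
d(3): 23·(3−4)=-23≡3 → d
q(16): 23·(16−4)=276≡16 → q
w(22): 23·(22−4)=414≡24 → y
j(9): 23·(9−4)=115≡11 → l
k(10): 23·(10−4)=138≡8 → i

dqyli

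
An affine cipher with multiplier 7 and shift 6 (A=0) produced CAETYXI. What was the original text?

SOWNKVE

The inverse of 7 mod 26 is 15, since 7·15=105≡1. Apply D(y)=15·(y−6) mod 26:
C(2): 15·(2−6)=-60≡18 → S
A(0): 15·(0−6)=-90≡14 → O
E(4): 15·(4−6)=-30≡22 → W
T(19): 15·(19−6)=195≡13 → N
Y(24): 15·(24−6)=270≡10 → K
X(23): 15·(23−6)=255≡21 → V
I(8): 15·(8−6)=30≡4 → E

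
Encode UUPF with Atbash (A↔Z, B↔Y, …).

U(20) → F(5)
U(20) → F(5)
P(15) → K(10)
F(5) → U(20)

FFKU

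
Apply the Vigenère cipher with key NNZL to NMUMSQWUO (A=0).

Repeat the key across the message: NNZLNNZLN
N(13)+N(13): 26≡0 → A
M(12)+N(13): 25 → Z
U(20)+Z(25): 45≡19 → T
M(12)+L(11): 23 → X
S(18)+N(13): 31≡5 → F
Q(16)+N(13): 29≡3 → D
W(22)+Z(25): 47≡21 → V
U(20)+L(11): 31≡5 → F
O(14)+N(13): 27≡1 → B

AZTXFDVFB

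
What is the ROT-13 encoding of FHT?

F(5): 5+13=18 → S
H(7): 7+13=20 → U
T(19): 19+13=32≡6 → G

SUG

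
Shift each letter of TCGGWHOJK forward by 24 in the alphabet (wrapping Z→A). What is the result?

RAEEUFMHI

T(19): 19+24=43≡17 → R
C(2): 2+24=26≡0 → A
G(6): 6+24=30≡4 → E
G(6): 6+24=30≡4 → E
W(22): 22+24=46≡20 → U
H(7): 7+24=31≡5 → F
O(14): 14+24=38≡12 → M
J(9): 9+24=33≡7 → H
K(10): 10+24=34≡8 → I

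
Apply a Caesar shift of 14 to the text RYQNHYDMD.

FMEBVMRAR

R(17): 17+14=31≡5 → F
Y(24): 24+14=38≡12 → M
Q(16): 16+14=30≡4 → E
N(13): 13+14=27≡1 → B
H(7): 7+14=21 → V
Y(24): 24+14=38≡12 → M
D(3): 3+14=17 → R
M(12): 12+14=26≡0 → A
D(3): 3+14=17 → R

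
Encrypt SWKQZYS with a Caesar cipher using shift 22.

OSGMVUO

S(18): 18+22=40≡14 → O
W(22): 22+22=44≡18 → S
K(10): 10+22=32≡6 → G
Q(16): 16+22=38≡12 → M
Z(25): 25+22=47≡21 → V
Y(24): 24+22=46≡20 → U
S(18): 18+22=40≡14 → O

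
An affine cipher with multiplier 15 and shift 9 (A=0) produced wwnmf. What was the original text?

The inverse of 15 mod 26 is 7, since 15·7=105≡1. Apply D(y)=7·(y−9) mod 26:
w(22): 7·(22−9)=91≡13 → n
w(22): 7·(22−9)=91≡13 → n
n(13): 7·(13−9)=28≡2 → c
m(12): 7·(12−9)=21 → v
f(5): 7·(5−9)=-28≡24 → y

nncvy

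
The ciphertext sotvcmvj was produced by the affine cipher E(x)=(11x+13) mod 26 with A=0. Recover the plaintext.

The inverse of 11 mod 26 is 19, since 11·19=209≡1. Apply D(y)=19·(y−13) mod 26:
s(18): 19·(18−13)=95≡17 → r
o(14): 19·(14−13)=19 → t
t(19): 19·(19−13)=114≡10 → k
v(21): 19·(21−13)=152≡22 → w
c(2): 19·(2−13)=-209≡25 → z
m(12): 19·(12−13)=-19≡7 → h
v(21): 19·(21−13)=152≡22 → w
j(9): 19·(9−13)=-76≡2 → c

rtkwzhwc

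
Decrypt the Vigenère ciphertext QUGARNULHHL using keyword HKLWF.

Repeat the key across the ciphertext: HKLWFHKLWFH
Q(16)−H(7): 9 → J
U(20)−K(10): 10 → K
G(6)−L(11): -5≡21 → V
A(0)−W(22): -22≡4 → E
R(17)−F(5): 12 → M
N(13)−H(7): 6 → G
U(20)−K(10): 10 → K
L(11)−L(11): 0 → A
H(7)−W(22): -15≡11 → L
H(7)−F(5): 2 → C
L(11)−H(7): 4 → E

JKVEMGKALCE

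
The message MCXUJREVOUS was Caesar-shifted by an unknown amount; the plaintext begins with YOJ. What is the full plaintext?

YOJGVDQHAGE

From the crib: M(12)−Y(24)=-12≡14, so the shift is 14.
Subtract 14 from each ciphertext letter:
M(12): 12−14=-2≡24 → Y
C(2): 2−14=-12≡14 → O
X(23): 23−14=9 → J
U(20): 20−14=6 → G
J(9): 9−14=-5≡21 → V
R(17): 17−14=3 → D
E(4): 4−14=-10≡16 → Q
V(21): 21−14=7 → H
O(14): 14−14=0 → A
U(20): 20−14=6 → G
S(18): 18−14=4 → E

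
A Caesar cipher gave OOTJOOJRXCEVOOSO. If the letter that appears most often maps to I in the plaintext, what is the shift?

6

The most frequent ciphertext letter is O (appears 7 times).
O is position 14; I is position 8.
Shift = 6.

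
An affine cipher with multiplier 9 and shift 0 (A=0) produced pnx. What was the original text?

tnr

The inverse of 9 mod 26 is 3, since 9·3=27≡1. Apply D(y)=3·(y−0) mod 26:
p(15): 3·(15−0)=45≡19 → t
n(13): 3·(13−0)=39≡13 → n
x(23): 3·(23−0)=69≡17 → r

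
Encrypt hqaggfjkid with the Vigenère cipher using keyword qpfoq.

xffuwvypwt

Repeat the key across the message: qpfoqqpfoq
h(7)+q(16): 23 → x
q(16)+p(15): 31≡5 → f
a(0)+f(5): 5 → f
g(6)+o(14): 20 → u
g(6)+q(16): 22 → w
f(5)+q(16): 21 → v
j(9)+p(15): 24 → y
k(10)+f(5): 15 → p
i(8)+o(14): 22 → w
d(3)+q(16): 19 → t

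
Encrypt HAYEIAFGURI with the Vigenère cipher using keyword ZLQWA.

GLOAIZQWQRH

Repeat the key across the message: ZLQWAZLQWAZ
H(7)+Z(25): 32≡6 → G
A(0)+L(11): 11 → L
Y(24)+Q(16): 40≡14 → O
E(4)+W(22): 26≡0 → A
I(8)+A(0): 8 → I
A(0)+Z(25): 25 → Z
F(5)+L(11): 16 → Q
G(6)+Q(16): 22 → W
U(20)+W(22): 42≡16 → Q
R(17)+A(0): 17 → R
I(8)+Z(25): 33≡7 → H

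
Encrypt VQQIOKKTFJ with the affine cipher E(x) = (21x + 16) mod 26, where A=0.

POOCYSSZRX

V(21): 21·21+16=457≡15 → P
Q(16): 21·16+16=352≡14 → O
Q(16): 21·16+16=352≡14 → O
I(8): 21·8+16=184≡2 → C
O(14): 21·14+16=310≡24 → Y
K(10): 21·10+16=226≡18 → S
K(10): 21·10+16=226≡18 → S
T(19): 21·19+16=415≡25 → Z
F(5): 21·5+16=121≡17 → R
J(9): 21·9+16=205≡23 → X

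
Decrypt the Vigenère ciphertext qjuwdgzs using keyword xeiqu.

tfmgjjvk

Repeat the key across the ciphertext: xeiquxei
q(16)−x(23): -7≡19 → t
j(9)−e(4): 5 → f
u(20)−i(8): 12 → m
w(22)−q(16): 6 → g
d(3)−u(20): -17≡9 → j
g(6)−x(23): -17≡9 → j
z(25)−e(4): 21 → v
s(18)−i(8): 10 → k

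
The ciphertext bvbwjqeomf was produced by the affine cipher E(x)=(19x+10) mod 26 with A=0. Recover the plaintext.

frfcpomswx

The inverse of 19 mod 26 is 11, since 19·11=209≡1. Apply D(y)=11·(y−10) mod 26:
b(1): 11·(1−10)=-99≡5 → f
v(21): 11·(21−10)=121≡17 → r
b(1): 11·(1−10)=-99≡5 → f
w(22): 11·(22−10)=132≡2 → c
j(9): 11·(9−10)=-11≡15 → p
q(16): 11·(16−10)=66≡14 → o
e(4): 11·(4−10)=-66≡12 → m
o(14): 11·(14−10)=44≡18 → s
m(12): 11·(12−10)=22 → w
f(5): 11·(5−10)=-55≡23 → x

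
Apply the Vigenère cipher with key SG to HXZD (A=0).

ZDRJ

Repeat the key across the message: SGSG
H(7)+S(18): 25 → Z
X(23)+G(6): 29≡3 → D
Z(25)+S(18): 43≡17 → R
D(3)+G(6): 9 → J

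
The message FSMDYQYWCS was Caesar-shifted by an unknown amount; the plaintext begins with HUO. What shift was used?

From the crib: F(5)−H(7)=-2≡24, so the shift is 24.

24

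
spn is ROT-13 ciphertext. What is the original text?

fca

s(18): 18−13=5 → f
p(15): 15−13=2 → c
n(13): 13−13=0 → a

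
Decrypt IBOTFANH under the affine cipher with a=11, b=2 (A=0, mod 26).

KHULFOBR

The inverse of 11 mod 26 is 19, since 11·19=209≡1. Apply D(y)=19·(y−2) mod 26:
I(8): 19·(8−2)=114≡10 → K
B(1): 19·(1−2)=-19≡7 → H
O(14): 19·(14−2)=228≡20 → U
T(19): 19·(19−2)=323≡11 → L
F(5): 19·(5−2)=57≡5 → F
A(0): 19·(0−2)=-38≡14 → O
N(13): 19·(13−2)=209≡1 → B
H(7): 19·(7−2)=95≡17 → R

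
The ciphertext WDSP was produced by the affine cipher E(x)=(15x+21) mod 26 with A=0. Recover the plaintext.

The inverse of 15 mod 26 is 7, since 15·7=105≡1. Apply D(y)=7·(y−21) mod 26:
W(22): 7·(22−21)=7 → H
D(3): 7·(3−21)=-126≡4 → E
S(18): 7·(18−21)=-21≡5 → F
P(15): 7·(15−21)=-42≡10 → K

HEFK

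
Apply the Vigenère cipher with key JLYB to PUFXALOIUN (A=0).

Repeat the key across the message: JLYBJLYBJL
P(15)+J(9): 24 → Y
U(20)+L(11): 31≡5 → F
F(5)+Y(24): 29≡3 → D
X(23)+B(1): 24 → Y
A(0)+J(9): 9 → J
L(11)+L(11): 22 → W
O(14)+Y(24): 38≡12 → M
I(8)+B(1): 9 → J
U(20)+J(9): 29≡3 → D
N(13)+L(11): 24 → Y

YFDYJWMJDY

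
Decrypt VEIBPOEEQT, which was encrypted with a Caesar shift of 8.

V(21): 21−8=13 → N
E(4): 4−8=-4≡22 → W
I(8): 8−8=0 → A
B(1): 1−8=-7≡19 → T
P(15): 15−8=7 → H
O(14): 14−8=6 → G
E(4): 4−8=-4≡22 → W
E(4): 4−8=-4≡22 → W
Q(16): 16−8=8 → I
T(19): 19−8=11 → L

NWATHGWWIL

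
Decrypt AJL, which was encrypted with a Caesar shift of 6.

A(0): 0−6=-6≡20 → U
J(9): 9−6=3 → D
L(11): 11−6=5 → F

UDF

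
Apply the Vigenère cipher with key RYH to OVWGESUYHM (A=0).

Repeat the key across the message: RYHRYHRYHR
O(14)+R(17): 31≡5 → F
V(21)+Y(24): 45≡19 → T
W(22)+H(7): 29≡3 → D
G(6)+R(17): 23 → X
E(4)+Y(24): 28≡2 → C
S(18)+H(7): 25 → Z
U(20)+R(17): 37≡11 → L
Y(24)+Y(24): 48≡22 → W
H(7)+H(7): 14 → O
M(12)+R(17): 29≡3 → D

FTDXCZLWOD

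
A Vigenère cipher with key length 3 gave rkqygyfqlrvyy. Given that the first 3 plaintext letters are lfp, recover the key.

gfb

Subtract each crib letter from the matching ciphertext letter (mod 26):
r(17)−l(11)=6 → g
k(10)−f(5)=5 → f
q(16)−p(15)=1 → b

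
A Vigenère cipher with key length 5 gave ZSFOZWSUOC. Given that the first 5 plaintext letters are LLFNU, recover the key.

OHABF

Subtract each crib letter from the matching ciphertext letter (mod 26):
Z(25)−L(11)=14 → O
S(18)−L(11)=7 → H
F(5)−F(5)=0 → A
O(14)−N(13)=1 → B
Z(25)−U(20)=5 → F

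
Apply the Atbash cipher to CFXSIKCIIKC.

C(2) → X(23)
F(5) → U(20)
X(23) → C(2)
S(18) → H(7)
I(8) → R(17)
K(10) → P(15)
C(2) → X(23)
I(8) → R(17)
I(8) → R(17)
K(10) → P(15)
C(2) → X(23)

XUCHRPXRRPX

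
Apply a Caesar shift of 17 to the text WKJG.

NBAX

W(22): 22+17=39≡13 → N
K(10): 10+17=27≡1 → B
J(9): 9+17=26≡0 → A
G(6): 6+17=23 → X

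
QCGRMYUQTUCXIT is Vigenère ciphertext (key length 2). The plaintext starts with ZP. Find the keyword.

Subtract each crib letter from the matching ciphertext letter (mod 26):
Q(16)−Z(25)=-9≡17 → R
C(2)−P(15)=-13≡13 → N

RN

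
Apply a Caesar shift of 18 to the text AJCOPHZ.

SBUGHZR

A(0): 0+18=18 → S
J(9): 9+18=27≡1 → B
C(2): 2+18=20 → U
O(14): 14+18=32≡6 → G
P(15): 15+18=33≡7 → H
H(7): 7+18=25 → Z
Z(25): 25+18=43≡17 → R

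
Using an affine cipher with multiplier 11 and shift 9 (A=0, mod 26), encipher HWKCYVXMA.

H(7): 11·7+9=86≡8 → I
W(22): 11·22+9=251≡17 → R
K(10): 11·10+9=119≡15 → P
C(2): 11·2+9=31≡5 → F
Y(24): 11·24+9=273≡13 → N
V(21): 11·21+9=240≡6 → G
X(23): 11·23+9=262≡2 → C
M(12): 11·12+9=141≡11 → L
A(0): 11·0+9=9 → J

IRPFNGCLJ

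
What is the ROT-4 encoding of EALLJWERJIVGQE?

IEPPNAIVNMZKUI

E(4): 4+4=8 → I
A(0): 0+4=4 → E
L(11): 11+4=15 → P
L(11): 11+4=15 → P
J(9): 9+4=13 → N
W(22): 22+4=26≡0 → A
E(4): 4+4=8 → I
R(17): 17+4=21 → V
J(9): 9+4=13 → N
I(8): 8+4=12 → M
V(21): 21+4=25 → Z
G(6): 6+4=10 → K
Q(16): 16+4=20 → U
E(4): 4+4=8 → I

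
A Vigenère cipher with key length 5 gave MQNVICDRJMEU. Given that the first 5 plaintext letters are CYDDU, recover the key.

KSKSO

Subtract each crib letter from the matching ciphertext letter (mod 26):
M(12)−C(2)=10 → K
Q(16)−Y(24)=-8≡18 → S
N(13)−D(3)=10 → K
V(21)−D(3)=18 → S
I(8)−U(20)=-12≡14 → O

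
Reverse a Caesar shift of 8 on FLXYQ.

XDPQI

F(5): 5−8=-3≡23 → X
L(11): 11−8=3 → D
X(23): 23−8=15 → P
Y(24): 24−8=16 → Q
Q(16): 16−8=8 → I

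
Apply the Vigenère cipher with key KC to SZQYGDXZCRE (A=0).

Repeat the key across the message: KCKCKCKCKCK
S(18)+K(10): 28≡2 → C
Z(25)+C(2): 27≡1 → B
Q(16)+K(10): 26≡0 → A
Y(24)+C(2): 26≡0 → A
G(6)+K(10): 16 → Q
D(3)+C(2): 5 → F
X(23)+K(10): 33≡7 → H
Z(25)+C(2): 27≡1 → B
C(2)+K(10): 12 → M
R(17)+C(2): 19 → T
E(4)+K(10): 14 → O

CBAAQFHBMTO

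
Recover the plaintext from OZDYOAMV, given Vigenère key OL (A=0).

Repeat the key across the ciphertext: OLOLOLOL
O(14)−O(14): 0 → A
Z(25)−L(11): 14 → O
D(3)−O(14): -11≡15 → P
Y(24)−L(11): 13 → N
O(14)−O(14): 0 → A
A(0)−L(11): -11≡15 → P
M(12)−O(14): -2≡24 → Y
V(21)−L(11): 10 → K

AOPNAPYK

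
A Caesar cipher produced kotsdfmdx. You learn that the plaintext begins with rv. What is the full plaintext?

rvazkmtke

From the crib: k(10)−r(17)=-7≡19, so the shift is 19.
Subtract 19 from each ciphertext letter:
k(10): 10−19=-9≡17 → r
o(14): 14−19=-5≡21 → v
t(19): 19−19=0 → a
s(18): 18−19=-1≡25 → z
d(3): 3−19=-16≡10 → k
f(5): 5−19=-14≡12 → m
m(12): 12−19=-7≡19 → t
d(3): 3−19=-16≡10 → k
x(23): 23−19=4 → e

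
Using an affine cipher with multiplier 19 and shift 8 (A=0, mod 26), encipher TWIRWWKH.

T(19): 19·19+8=369≡5 → F
W(22): 19·22+8=426≡10 → K
I(8): 19·8+8=160≡4 → E
R(17): 19·17+8=331≡19 → T
W(22): 19·22+8=426≡10 → K
W(22): 19·22+8=426≡10 → K
K(10): 19·10+8=198≡16 → Q
H(7): 19·7+8=141≡11 → L

FKETKKQL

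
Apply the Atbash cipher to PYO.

KBL

P(15) → K(10)
Y(24) → B(1)
O(14) → L(11)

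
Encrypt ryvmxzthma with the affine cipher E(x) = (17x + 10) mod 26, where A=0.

ncdgltvzgk

r(17): 17·17+10=299≡13 → n
y(24): 17·24+10=418≡2 → c
v(21): 17·21+10=367≡3 → d
m(12): 17·12+10=214≡6 → g
x(23): 17·23+10=401≡11 → l
z(25): 17·25+10=435≡19 → t
t(19): 17·19+10=333≡21 → v
h(7): 17·7+10=129≡25 → z
m(12): 17·12+10=214≡6 → g
a(0): 17·0+10=10 → k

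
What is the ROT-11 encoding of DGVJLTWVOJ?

ORGUWEHGZU

D(3): 3+11=14 → O
G(6): 6+11=17 → R
V(21): 21+11=32≡6 → G
J(9): 9+11=20 → U
L(11): 11+11=22 → W
T(19): 19+11=30≡4 → E
W(22): 22+11=33≡7 → H
V(21): 21+11=32≡6 → G
O(14): 14+11=25 → Z
J(9): 9+11=20 → U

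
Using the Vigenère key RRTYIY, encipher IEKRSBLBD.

Repeat the key across the message: RRTYIYRRT
I(8)+R(17): 25 → Z
E(4)+R(17): 21 → V
K(10)+T(19): 29≡3 → D
R(17)+Y(24): 41≡15 → P
S(18)+I(8): 26≡0 → A
B(1)+Y(24): 25 → Z
L(11)+R(17): 28≡2 → C
B(1)+R(17): 18 → S
D(3)+T(19): 22 → W

ZVDPAZCSW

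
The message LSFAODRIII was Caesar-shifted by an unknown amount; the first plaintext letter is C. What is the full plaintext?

From the crib: L(11)−C(2)=9, so the shift is 9.
Subtract 9 from each ciphertext letter:
L(11): 11−9=2 → C
S(18): 18−9=9 → J
F(5): 5−9=-4≡22 → W
A(0): 0−9=-9≡17 → R
O(14): 14−9=5 → F
D(3): 3−9=-6≡20 → U
R(17): 17−9=8 → I
I(8): 8−9=-1≡25 → Z
I(8): 8−9=-1≡25 → Z
I(8): 8−9=-1≡25 → Z

CJWRFUIZZZ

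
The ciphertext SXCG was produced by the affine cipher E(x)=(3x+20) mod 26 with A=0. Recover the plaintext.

IBUE

The inverse of 3 mod 26 is 9, since 3·9=27≡1. Apply D(y)=9·(y−20) mod 26:
S(18): 9·(18−20)=-18≡8 → I
X(23): 9·(23−20)=27≡1 → B
C(2): 9·(2−20)=-162≡20 → U
G(6): 9·(6−20)=-126≡4 → E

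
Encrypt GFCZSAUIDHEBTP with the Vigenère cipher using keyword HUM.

NZOGMMBCPOYNAJ

Repeat the key across the message: HUMHUMHUMHUMHU
G(6)+H(7): 13 → N
F(5)+U(20): 25 → Z
C(2)+M(12): 14 → O
Z(25)+H(7): 32≡6 → G
S(18)+U(20): 38≡12 → M
A(0)+M(12): 12 → M
U(20)+H(7): 27≡1 → B
I(8)+U(20): 28≡2 → C
D(3)+M(12): 15 → P
H(7)+H(7): 14 → O
E(4)+U(20): 24 → Y
B(1)+M(12): 13 → N
T(19)+H(7): 26≡0 → A
P(15)+U(20): 35≡9 → J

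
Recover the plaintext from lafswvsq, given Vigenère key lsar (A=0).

Repeat the key across the ciphertext: lsarlsar
l(11)−l(11): 0 → a
a(0)−s(18): -18≡8 → i
f(5)−a(0): 5 → f
s(18)−r(17): 1 → b
w(22)−l(11): 11 → l
v(21)−s(18): 3 → d
s(18)−a(0): 18 → s
q(16)−r(17): -1≡25 → z

aifbldsz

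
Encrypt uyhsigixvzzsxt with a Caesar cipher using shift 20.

osbmcacrpttmrn

u(20): 20+20=40≡14 → o
y(24): 24+20=44≡18 → s
h(7): 7+20=27≡1 → b
s(18): 18+20=38≡12 → m
i(8): 8+20=28≡2 → c
g(6): 6+20=26≡0 → a
i(8): 8+20=28≡2 → c
x(23): 23+20=43≡17 → r
v(21): 21+20=41≡15 → p
z(25): 25+20=45≡19 → t
z(25): 25+20=45≡19 → t
s(18): 18+20=38≡12 → m
x(23): 23+20=43≡17 → r
t(19): 19+20=39≡13 → n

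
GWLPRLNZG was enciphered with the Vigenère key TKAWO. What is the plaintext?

NMLTDSDZK

Repeat the key across the ciphertext: TKAWOTKAW
G(6)−T(19): -13≡13 → N
W(22)−K(10): 12 → M
L(11)−A(0): 11 → L
P(15)−W(22): -7≡19 → T
R(17)−O(14): 3 → D
L(11)−T(19): -8≡18 → S
N(13)−K(10): 3 → D
Z(25)−A(0): 25 → Z
G(6)−W(22): -16≡10 → K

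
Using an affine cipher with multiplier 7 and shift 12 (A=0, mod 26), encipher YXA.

YRM

Y(24): 7·24+12=180≡24 → Y
X(23): 7·23+12=173≡17 → R
A(0): 7·0+12=12 → M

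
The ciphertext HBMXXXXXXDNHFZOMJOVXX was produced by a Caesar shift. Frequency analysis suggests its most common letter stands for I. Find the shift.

The most frequent ciphertext letter is X (appears 8 times).
X is position 23; I is position 8.
Shift = 15.

15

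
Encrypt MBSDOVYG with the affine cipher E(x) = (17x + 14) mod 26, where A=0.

KFINSHGM

M(12): 17·12+14=218≡10 → K
B(1): 17·1+14=31≡5 → F
S(18): 17·18+14=320≡8 → I
D(3): 17·3+14=65≡13 → N
O(14): 17·14+14=252≡18 → S
V(21): 17·21+14=371≡7 → H
Y(24): 17·24+14=422≡6 → G
G(6): 17·6+14=116≡12 → M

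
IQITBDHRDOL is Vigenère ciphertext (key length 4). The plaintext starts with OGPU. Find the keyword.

UKTZ

Subtract each crib letter from the matching ciphertext letter (mod 26):
I(8)−O(14)=-6≡20 → U
Q(16)−G(6)=10 → K
I(8)−P(15)=-7≡19 → T
T(19)−U(20)=-1≡25 → Z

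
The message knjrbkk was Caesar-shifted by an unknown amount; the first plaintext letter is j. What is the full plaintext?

jmiqajj

From the crib: k(10)−j(9)=1, so the shift is 1.
Subtract 1 from each ciphertext letter:
k(10): 10−1=9 → j
n(13): 13−1=12 → m
j(9): 9−1=8 → i
r(17): 17−1=16 → q
b(1): 1−1=0 → a
k(10): 10−1=9 → j
k(10): 10−1=9 → j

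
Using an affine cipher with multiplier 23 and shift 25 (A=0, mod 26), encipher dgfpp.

d(3): 23·3+25=94≡16 → q
g(6): 23·6+25=163≡7 → h
f(5): 23·5+25=140≡10 → k
p(15): 23·15+25=370≡6 → g
p(15): 23·15+25=370≡6 → g

qhkgg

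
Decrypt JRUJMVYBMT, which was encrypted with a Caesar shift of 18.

RZCRUDGJUB

J(9): 9−18=-9≡17 → R
R(17): 17−18=-1≡25 → Z
U(20): 20−18=2 → C
J(9): 9−18=-9≡17 → R
M(12): 12−18=-6≡20 → U
V(21): 21−18=3 → D
Y(24): 24−18=6 → G
B(1): 1−18=-17≡9 → J
M(12): 12−18=-6≡20 → U
T(19): 19−18=1 → B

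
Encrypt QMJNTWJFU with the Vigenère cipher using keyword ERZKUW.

UDIXNSNWT

Repeat the key across the message: ERZKUWERZ
Q(16)+E(4): 20 → U
M(12)+R(17): 29≡3 → D
J(9)+Z(25): 34≡8 → I
N(13)+K(10): 23 → X
T(19)+U(20): 39≡13 → N
W(22)+W(22): 44≡18 → S
J(9)+E(4): 13 → N
F(5)+R(17): 22 → W
U(20)+Z(25): 45≡19 → T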